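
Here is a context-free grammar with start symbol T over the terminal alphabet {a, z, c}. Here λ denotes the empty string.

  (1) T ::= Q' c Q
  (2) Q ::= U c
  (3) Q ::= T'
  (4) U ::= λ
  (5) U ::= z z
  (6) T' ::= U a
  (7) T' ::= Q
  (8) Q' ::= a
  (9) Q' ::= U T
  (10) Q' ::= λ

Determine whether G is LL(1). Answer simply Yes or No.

FIRST(T) = {a, c, z}
FIRST(Q) = {a, c, z}
FIRST(U) = {λ, z}
FIRST(T') = {a, c, z}
FIRST(Q') = {λ, a, c, z}
FOLLOW(T) = {$, c}
FOLLOW(Q) = {$, c}
FOLLOW(U) = {a, c, z}
FOLLOW(T') = {$, c}
FOLLOW(Q') = {c}
Cell M[Q, c] receives both Q ::= U c and Q ::= T' — the grammar is not LL(1).

No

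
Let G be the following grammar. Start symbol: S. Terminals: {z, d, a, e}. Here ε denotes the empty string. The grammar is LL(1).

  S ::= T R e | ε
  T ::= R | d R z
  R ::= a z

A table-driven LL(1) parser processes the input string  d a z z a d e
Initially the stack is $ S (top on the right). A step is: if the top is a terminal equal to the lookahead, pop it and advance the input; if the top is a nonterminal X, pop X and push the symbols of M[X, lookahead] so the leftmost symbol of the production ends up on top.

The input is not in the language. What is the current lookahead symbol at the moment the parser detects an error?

d

      Stack        Input            Action
   1  $ S          d a z z a d e $  expand S ::= T R e
   2  $ e R T      d a z z a d e $  expand T ::= d R z
   3  $ e R z R d  d a z z a d e $  match d
   4  $ e R z R    a z z a d e $    expand R ::= a z
   5  $ e R z z a  a z z a d e $    match a
   6  $ e R z z    z z a d e $      match z
   7  $ e R z      z a d e $        match z
   8  $ e R        a d e $          expand R ::= a z
   9  $ e z a      a d e $          match a
  10  $ e z        d e $            error: top is terminal z but lookahead is d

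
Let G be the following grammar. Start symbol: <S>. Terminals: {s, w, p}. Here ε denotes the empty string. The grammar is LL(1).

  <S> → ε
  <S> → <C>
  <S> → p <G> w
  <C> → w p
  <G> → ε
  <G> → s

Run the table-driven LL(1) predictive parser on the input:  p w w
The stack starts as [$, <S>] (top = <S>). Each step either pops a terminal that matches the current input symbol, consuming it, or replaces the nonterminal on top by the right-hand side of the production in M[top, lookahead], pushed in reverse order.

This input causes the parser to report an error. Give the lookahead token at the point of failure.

w

step 1: stack=$ <S>  input=p w w $  — expand <S> → p <G> w
step 2: stack=$ w <G> p  input=p w w $  — match p
step 3: stack=$ w <G>  input=w w $  — expand <G> → ε
step 4: stack=$ w  input=w w $  — match w
step 5: stack=$  input=w $  — error: stack empty but input remains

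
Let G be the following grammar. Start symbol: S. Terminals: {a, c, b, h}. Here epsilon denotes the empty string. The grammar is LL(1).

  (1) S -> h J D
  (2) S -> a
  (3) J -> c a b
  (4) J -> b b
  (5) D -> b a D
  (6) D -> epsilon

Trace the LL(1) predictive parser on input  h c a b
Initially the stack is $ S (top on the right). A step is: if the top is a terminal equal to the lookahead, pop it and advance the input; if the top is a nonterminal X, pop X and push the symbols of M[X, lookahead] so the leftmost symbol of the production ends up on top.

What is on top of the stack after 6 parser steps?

     Stack      Input      Action
  1  $ S        h c a b $  expand S -> h J D
  2  $ D J h    h c a b $  match h
  3  $ D J      c a b $    expand J -> c a b
  4  $ D b a c  c a b $    match c
  5  $ D b a    a b $      match a
  6  $ D b      b $        match b
Stack after step 6: $ D (top = D).

D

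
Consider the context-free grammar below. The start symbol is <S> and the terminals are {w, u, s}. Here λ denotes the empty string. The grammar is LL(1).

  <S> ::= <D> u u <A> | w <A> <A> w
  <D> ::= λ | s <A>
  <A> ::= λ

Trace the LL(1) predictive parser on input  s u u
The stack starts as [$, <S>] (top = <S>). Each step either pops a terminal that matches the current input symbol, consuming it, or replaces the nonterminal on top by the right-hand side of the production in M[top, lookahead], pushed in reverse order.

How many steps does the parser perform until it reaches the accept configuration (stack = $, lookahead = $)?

7

     Stack            Input    Action
  1  $ <S>            s u u $  expand <S> ::= <D> u u <A>
  2  $ <A> u u <D>    s u u $  expand <D> ::= s <A>
  3  $ <A> u u <A> s  s u u $  match s
  4  $ <A> u u <A>    u u $    expand <A> ::= λ
  5  $ <A> u u        u u $    match u
  6  $ <A> u          u $      match u
  7  $ <A>            $        expand <A> ::= λ
Accept reached after 7 steps.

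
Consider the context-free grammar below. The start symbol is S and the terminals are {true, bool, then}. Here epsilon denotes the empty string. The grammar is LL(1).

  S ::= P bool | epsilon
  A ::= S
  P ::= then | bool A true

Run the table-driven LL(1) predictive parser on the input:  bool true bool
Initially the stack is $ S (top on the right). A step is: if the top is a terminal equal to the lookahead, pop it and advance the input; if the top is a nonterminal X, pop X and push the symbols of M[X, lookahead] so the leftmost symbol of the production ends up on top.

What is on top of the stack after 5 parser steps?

true

     Stack               Input             Action
  1  $ S                 bool true bool $  expand S ::= P bool
  2  $ bool P            bool true bool $  expand P ::= bool A true
  3  $ bool true A bool  bool true bool $  match bool
  4  $ bool true A       true bool $       expand A ::= S
  5  $ bool true S       true bool $       expand S ::= epsilon
Stack after step 5: $ bool true (top = true).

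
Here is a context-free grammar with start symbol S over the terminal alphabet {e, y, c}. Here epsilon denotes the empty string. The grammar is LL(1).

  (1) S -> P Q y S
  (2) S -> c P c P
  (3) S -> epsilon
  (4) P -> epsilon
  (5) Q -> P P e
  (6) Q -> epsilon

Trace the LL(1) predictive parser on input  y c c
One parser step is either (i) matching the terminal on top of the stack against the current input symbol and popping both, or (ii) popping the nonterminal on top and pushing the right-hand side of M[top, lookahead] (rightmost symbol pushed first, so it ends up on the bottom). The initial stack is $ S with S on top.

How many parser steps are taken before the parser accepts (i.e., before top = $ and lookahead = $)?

step 1: stack=$ S  input=y c c $  — expand S -> P Q y S
step 2: stack=$ S y Q P  input=y c c $  — expand P -> epsilon
step 3: stack=$ S y Q  input=y c c $  — expand Q -> epsilon
step 4: stack=$ S y  input=y c c $  — match y
step 5: stack=$ S  input=c c $  — expand S -> c P c P
step 6: stack=$ P c P c  input=c c $  — match c
step 7: stack=$ P c P  input=c $  — expand P -> epsilon
step 8: stack=$ P c  input=c $  — match c
step 9: stack=$ P  input=$  — expand P -> epsilon
Accept reached after 9 steps.

9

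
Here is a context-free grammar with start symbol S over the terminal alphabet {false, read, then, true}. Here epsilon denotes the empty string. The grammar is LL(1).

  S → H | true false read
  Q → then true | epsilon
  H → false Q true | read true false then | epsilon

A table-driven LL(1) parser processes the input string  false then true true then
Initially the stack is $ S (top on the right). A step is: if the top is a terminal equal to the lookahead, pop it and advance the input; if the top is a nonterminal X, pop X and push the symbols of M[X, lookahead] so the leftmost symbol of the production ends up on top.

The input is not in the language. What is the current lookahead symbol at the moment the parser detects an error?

     Stack             Input                        Action
  1  $ S               false then true true then $  expand S → H
  2  $ H               false then true true then $  expand H → false Q true
  3  $ true Q false    false then true true then $  match false
  4  $ true Q          then true true then $        expand Q → then true
  5  $ true true then  then true true then $        match then
  6  $ true true       true true then $             match true
  7  $ true            true then $                  match true
  8  $                 then $                       error: stack empty but input remains

then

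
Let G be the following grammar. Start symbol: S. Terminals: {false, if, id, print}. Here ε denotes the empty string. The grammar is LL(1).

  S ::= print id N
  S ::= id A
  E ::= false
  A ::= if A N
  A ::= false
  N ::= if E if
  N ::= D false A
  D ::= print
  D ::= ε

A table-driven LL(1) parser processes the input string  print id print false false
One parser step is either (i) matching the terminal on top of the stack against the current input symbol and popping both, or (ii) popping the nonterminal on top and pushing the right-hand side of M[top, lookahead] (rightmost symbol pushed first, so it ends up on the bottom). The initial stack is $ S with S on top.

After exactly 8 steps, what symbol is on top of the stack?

false

     Stack            Input                         Action
  1  $ S              print id print false false $  expand S ::= print id N
  2  $ N id print     print id print false false $  match print
  3  $ N id           id print false false $        match id
  4  $ N              print false false $           expand N ::= D false A
  5  $ A false D      print false false $           expand D ::= print
  6  $ A false print  print false false $           match print
  7  $ A false        false false $                 match false
  8  $ A              false $                       expand A ::= false
Stack after step 8: $ false (top = false).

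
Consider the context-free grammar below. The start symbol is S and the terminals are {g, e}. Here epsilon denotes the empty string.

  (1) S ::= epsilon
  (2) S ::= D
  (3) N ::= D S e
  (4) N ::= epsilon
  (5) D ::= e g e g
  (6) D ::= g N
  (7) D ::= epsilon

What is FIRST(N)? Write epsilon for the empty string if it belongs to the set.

FIRST(D): from D::=e g e g we get {e}; from D::=g N we get {g}; from D::=epsilon we get {epsilon}. So FIRST(D) = {epsilon, e, g}.
FIRST(S): from S::=epsilon we get {epsilon}; from S::=D we get {epsilon, e, g}. So FIRST(S) = {epsilon, e, g}.
FIRST(N): from N::=D S e we get {e, g}; from N::=epsilon we get {epsilon}. So FIRST(N) = {epsilon, e, g}.

{epsilon, e, g}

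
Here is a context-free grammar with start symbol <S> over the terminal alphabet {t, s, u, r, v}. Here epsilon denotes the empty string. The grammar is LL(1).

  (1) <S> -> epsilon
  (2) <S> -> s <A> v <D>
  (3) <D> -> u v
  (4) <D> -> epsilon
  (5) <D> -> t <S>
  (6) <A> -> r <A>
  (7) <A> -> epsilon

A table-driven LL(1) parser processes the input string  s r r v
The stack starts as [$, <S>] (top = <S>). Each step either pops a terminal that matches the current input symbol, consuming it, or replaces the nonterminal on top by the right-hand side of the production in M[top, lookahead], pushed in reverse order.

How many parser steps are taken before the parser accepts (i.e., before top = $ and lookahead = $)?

     Stack          Input      Action
  1  $ <S>          s r r v $  expand <S> -> s <A> v <D>
  2  $ <D> v <A> s  s r r v $  match s
  3  $ <D> v <A>    r r v $    expand <A> -> r <A>
  4  $ <D> v <A> r  r r v $    match r
  5  $ <D> v <A>    r v $      expand <A> -> r <A>
  6  $ <D> v <A> r  r v $      match r
  7  $ <D> v <A>    v $        expand <A> -> epsilon
  8  $ <D> v        v $        match v
  9  $ <D>          $          expand <D> -> epsilon
Accept reached after 9 steps.

9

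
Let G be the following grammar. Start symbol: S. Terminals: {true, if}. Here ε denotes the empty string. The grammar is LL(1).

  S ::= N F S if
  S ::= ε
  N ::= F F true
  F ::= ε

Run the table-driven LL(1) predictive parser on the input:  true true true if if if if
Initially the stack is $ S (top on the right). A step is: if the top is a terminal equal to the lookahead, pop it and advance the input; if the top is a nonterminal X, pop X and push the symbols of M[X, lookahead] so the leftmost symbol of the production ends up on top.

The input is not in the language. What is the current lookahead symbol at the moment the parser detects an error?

if

      Stack                    Input                         Action
   1  $ S                      true true true if if if if $  expand S ::= N F S if
   2  $ if S F N               true true true if if if if $  expand N ::= F F true
   3  $ if S F true F F        true true true if if if if $  expand F ::= ε
   4  $ if S F true F          true true true if if if if $  expand F ::= ε
   5  $ if S F true            true true true if if if if $  match true
   6  $ if S F                 true true if if if if $       expand F ::= ε
   7  $ if S                   true true if if if if $       expand S ::= N F S if
   8  $ if if S F N            true true if if if if $       expand N ::= F F true
   9  $ if if S F true F F     true true if if if if $       expand F ::= ε
  10  $ if if S F true F       true true if if if if $       expand F ::= ε
  11  $ if if S F true         true true if if if if $       match true
  12  $ if if S F              true if if if if $            expand F ::= ε
  13  $ if if S                true if if if if $            expand S ::= N F S if
  14  $ if if if S F N         true if if if if $            expand N ::= F F true
  15  $ if if if S F true F F  true if if if if $            expand F ::= ε
  16  $ if if if S F true F    true if if if if $            expand F ::= ε
  17  $ if if if S F true      true if if if if $            match true
  18  $ if if if S F           if if if if $                 expand F ::= ε
  19  $ if if if S             if if if if $                 expand S ::= ε
  20  $ if if if               if if if if $                 match if
  21  $ if if                  if if if $                    match if
  22  $ if                     if if $                       match if
  23  $                        if $                          error: stack empty but input remains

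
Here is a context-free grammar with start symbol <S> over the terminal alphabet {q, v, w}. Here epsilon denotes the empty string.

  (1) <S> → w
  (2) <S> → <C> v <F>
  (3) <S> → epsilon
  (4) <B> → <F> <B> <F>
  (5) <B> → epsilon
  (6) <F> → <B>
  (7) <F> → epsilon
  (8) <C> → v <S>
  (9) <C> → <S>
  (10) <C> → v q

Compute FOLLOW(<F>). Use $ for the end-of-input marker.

{$, v}

FIRST(<S>): from <S>→w we get {w}; from <S>→<C> v <F> we get {v, w}; from <S>→epsilon we get {epsilon}. So FIRST(<S>) = {epsilon, v, w}.
FIRST(<C>): from <C>→v <S> we get {v}; from <C>→<S> we get {epsilon, v, w}; from <C>→v q we get {v}. So FIRST(<C>) = {epsilon, v, w}.
FIRST(<B>): from <B>→<F> <B> <F> we get {epsilon}; from <B>→epsilon we get {epsilon}. So FIRST(<B>) = {epsilon}.
FIRST(<F>): from <F>→<B> we get {epsilon}; from <F>→epsilon we get {epsilon}. So FIRST(<F>) = {epsilon}.
FOLLOW(<S>) includes $ since <S> is the start symbol.
FOLLOW(<C>): in <S>→<C> v <F>, <C> is followed by v <F> with FIRST {v}. Thus FOLLOW(<C>) = {v}.
FOLLOW(<S>): in <C>→v <S>, the suffix after <S> is empty, so FOLLOW(<S>) ⊇ FOLLOW(<C>) = {v}; in <C>→<S>, the suffix after <S> is empty, so FOLLOW(<S>) ⊇ FOLLOW(<C>) = {v}. Thus FOLLOW(<S>) = {$, v}.
FOLLOW(<B>): in <B>→<F> <B> <F>, <B> is followed by <F> with FIRST {epsilon}; in <B>→<F> <B> <F>, the suffix after <B> is nullable (adds nothing new); in <F>→<B>, the suffix after <B> is empty, so FOLLOW(<B>) ⊇ FOLLOW(<F>) = {$, v}. Thus FOLLOW(<B>) = {$, v}.
FOLLOW(<F>): in <S>→<C> v <F>, the suffix after <F> is empty, so FOLLOW(<F>) ⊇ FOLLOW(<S>) = {$, v}; in <B>→<F> <B> <F> (occurrence 1), <F> is followed by <B> <F> with FIRST {epsilon}; in <B>→<F> <B> <F> (occurrence 1), the suffix after <F> is nullable, so FOLLOW(<F>) ⊇ FOLLOW(<B>) = {$, v}; in <B>→<F> <B> <F> (occurrence 2), the suffix after <F> is empty, so FOLLOW(<F>) ⊇ FOLLOW(<B>) = {$, v}. Thus FOLLOW(<F>) = {$, v}.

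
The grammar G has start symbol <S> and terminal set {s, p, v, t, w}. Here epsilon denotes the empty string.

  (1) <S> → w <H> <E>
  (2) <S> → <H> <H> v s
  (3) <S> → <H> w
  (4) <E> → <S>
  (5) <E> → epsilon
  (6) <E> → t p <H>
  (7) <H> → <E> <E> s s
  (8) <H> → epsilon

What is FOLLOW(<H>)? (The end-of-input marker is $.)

{$, s, t, v, w}

FIRST(<S>): from <S>→w <H> <E> we get {w}; from <S>→<H> <H> v s we get {s, t, v, w}; from <S>→<H> w we get {s, t, v, w}. So FIRST(<S>) = {s, t, v, w}.
FIRST(<E>): from <E>→<S> we get {s, t, v, w}; from <E>→epsilon we get {epsilon}; from <E>→t p <H> we get {t}. So FIRST(<E>) = {epsilon, s, t, v, w}.
FIRST(<H>): from <H>→<E> <E> s s we get {s, t, v, w}; from <H>→epsilon we get {epsilon}. So FIRST(<H>) = {epsilon, s, t, v, w}.
FOLLOW(<S>) includes $ since <S> is the start symbol.
FOLLOW(<S>): in <E>→<S>, the suffix after <S> is empty, so FOLLOW(<S>) ⊇ FOLLOW(<E>) = {$, s, t, v, w}. Thus FOLLOW(<S>) = {$, s, t, v, w}.
FOLLOW(<E>): in <S>→w <H> <E>, the suffix after <E> is empty, so FOLLOW(<E>) ⊇ FOLLOW(<S>) = {$, s, t, v, w}; in <H>→<E> <E> s s (occurrence 1), <E> is followed by <E> s s with FIRST {s, t, v, w}; in <H>→<E> <E> s s (occurrence 2), <E> is followed by s s with FIRST {s}. Thus FOLLOW(<E>) = {$, s, t, v, w}.
FOLLOW(<H>): in <S>→w <H> <E>, <H> is followed by <E> with FIRST {epsilon, s, t, v, w}; in <S>→w <H> <E>, the suffix after <H> is nullable, so FOLLOW(<H>) ⊇ FOLLOW(<S>) = {$, s, t, v, w}; in <S>→<H> <H> v s (occurrence 1), <H> is followed by <H> v s with FIRST {s, t, v, w}; in <S>→<H> <H> v s (occurrence 2), <H> is followed by v s with FIRST {v}; in <S>→<H> w, <H> is followed by w with FIRST {w}; in <E>→t p <H>, the suffix after <H> is empty, so FOLLOW(<H>) ⊇ FOLLOW(<E>) = {$, s, t, v, w}. Thus FOLLOW(<H>) = {$, s, t, v, w}.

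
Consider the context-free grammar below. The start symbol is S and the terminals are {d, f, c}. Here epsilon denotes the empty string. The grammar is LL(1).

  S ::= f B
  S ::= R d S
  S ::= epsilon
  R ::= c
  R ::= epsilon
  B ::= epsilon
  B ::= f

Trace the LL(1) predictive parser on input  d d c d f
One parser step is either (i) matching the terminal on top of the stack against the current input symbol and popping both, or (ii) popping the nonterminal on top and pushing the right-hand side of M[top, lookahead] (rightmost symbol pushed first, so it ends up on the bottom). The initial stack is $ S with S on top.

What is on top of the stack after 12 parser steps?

step 1: stack=$ S  input=d d c d f $  — expand S ::= R d S
step 2: stack=$ S d R  input=d d c d f $  — expand R ::= epsilon
step 3: stack=$ S d  input=d d c d f $  — match d
step 4: stack=$ S  input=d c d f $  — expand S ::= R d S
step 5: stack=$ S d R  input=d c d f $  — expand R ::= epsilon
step 6: stack=$ S d  input=d c d f $  — match d
step 7: stack=$ S  input=c d f $  — expand S ::= R d S
step 8: stack=$ S d R  input=c d f $  — expand R ::= c
step 9: stack=$ S d c  input=c d f $  — match c
step 10: stack=$ S d  input=d f $  — match d
step 11: stack=$ S  input=f $  — expand S ::= f B
step 12: stack=$ B f  input=f $  — match f
Stack after step 12: $ B (top = B).

B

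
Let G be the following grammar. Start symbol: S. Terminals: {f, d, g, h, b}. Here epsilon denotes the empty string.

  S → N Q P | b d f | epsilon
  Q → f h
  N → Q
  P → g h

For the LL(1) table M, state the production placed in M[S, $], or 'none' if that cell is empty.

FIRST(Q) = {f}
FIRST(P) = {g}
FIRST(N) = {f}  (via Q)
FIRST(S) = {epsilon, b, f}  (via N Q P)
FOLLOW(S) includes $ since S is the start symbol.
FOLLOW(S): S appears on no right-hand side. Thus FOLLOW(S) = {$}.
For S → N Q P: FIRST(N Q P) = {f}, so it goes in M[S, t] for t ∈ {f}.
For S → b d f: FIRST(b d f) = {b}, so it goes in M[S, t] for t ∈ {b}.
For S → epsilon: FIRST(epsilon) = {epsilon}, so it goes in M[S, t] for t ∈ {}; since epsilon ∈ FIRST, also for every t ∈ FOLLOW(S) = {$}.

S → epsilon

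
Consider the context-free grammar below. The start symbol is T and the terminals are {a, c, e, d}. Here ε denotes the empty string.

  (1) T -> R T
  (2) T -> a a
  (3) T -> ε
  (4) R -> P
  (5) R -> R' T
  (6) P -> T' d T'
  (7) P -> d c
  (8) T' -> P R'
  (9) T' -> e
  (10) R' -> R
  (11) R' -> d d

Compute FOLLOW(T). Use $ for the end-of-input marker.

FIRST(T) = {ε, a, d, e}  (via R T)
FIRST(R) = {d, e}  (via P, R' T)
FIRST(R') = {d, e}  (via R)
FIRST(P) = {d, e}  (via T' d T')
FIRST(T') = {d, e}  (via P R')
FOLLOW(T) includes $ since T is the start symbol.
FOLLOW(T): in T->R T, the suffix after T is empty (adds nothing new); in R->R' T, the suffix after T is empty, so FOLLOW(T) ⊇ FOLLOW(R) = {$, a, d, e}. Thus FOLLOW(T) = {$, a, d, e}.
FOLLOW(R): in T->R T, R is followed by T with FIRST {ε, a, d, e}; in T->R T, the suffix after R is nullable, so FOLLOW(R) ⊇ FOLLOW(T) = {$, a, d, e}; in R'->R, the suffix after R is empty, so FOLLOW(R) ⊇ FOLLOW(R') = {$, a, d, e}. Thus FOLLOW(R) = {$, a, d, e}.
FOLLOW(P): in R->P, the suffix after P is empty, so FOLLOW(P) ⊇ FOLLOW(R) = {$, a, d, e}; in T'->P R', P is followed by R' with FIRST {d, e}. Thus FOLLOW(P) = {$, a, d, e}.
FOLLOW(T'): in P->T' d T' (occurrence 1), T' is followed by d T' with FIRST {d}; in P->T' d T' (occurrence 2), the suffix after T' is empty, so FOLLOW(T') ⊇ FOLLOW(P) = {$, a, d, e}. Thus FOLLOW(T') = {$, a, d, e}.
FOLLOW(R'): in R->R' T, R' is followed by T with FIRST {ε, a, d, e}; in R->R' T, the suffix after R' is nullable, so FOLLOW(R') ⊇ FOLLOW(R) = {$, a, d, e}; in T'->P R', the suffix after R' is empty, so FOLLOW(R') ⊇ FOLLOW(T') = {$, a, d, e}. Thus FOLLOW(R') = {$, a, d, e}.

{$, a, d, e}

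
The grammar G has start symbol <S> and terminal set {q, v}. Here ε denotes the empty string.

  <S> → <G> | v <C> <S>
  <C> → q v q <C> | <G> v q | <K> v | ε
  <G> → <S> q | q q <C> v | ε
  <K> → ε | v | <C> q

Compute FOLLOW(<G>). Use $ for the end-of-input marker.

{$, q, v}

FIRST(<S>): from <S>→<G> we get {ε, q, v}; from <S>→v <C> <S> we get {v}. So FIRST(<S>) = {ε, q, v}.
FIRST(<G>): from <G>→<S> q we get {q, v}; from <G>→q q <C> v we get {q}; from <G>→ε we get {ε}. So FIRST(<G>) = {ε, q, v}.
FIRST(<C>): from <C>→q v q <C> we get {q}; from <C>→<G> v q we get {q, v}; from <C>→<K> v we get {q, v}; from <C>→ε we get {ε}. So FIRST(<C>) = {ε, q, v}.
FIRST(<K>): from <K>→ε we get {ε}; from <K>→v we get {v}; from <K>→<C> q we get {q, v}. So FIRST(<K>) = {ε, q, v}.
FOLLOW(<S>) includes $ since <S> is the start symbol.
FOLLOW(<S>): in <S>→v <C> <S>, the suffix after <S> is empty (adds nothing new); in <G>→<S> q, <S> is followed by q with FIRST {q}. Thus FOLLOW(<S>) = {$, q}.
FOLLOW(<C>): in <S>→v <C> <S>, <C> is followed by <S> with FIRST {ε, q, v}; in <S>→v <C> <S>, the suffix after <C> is nullable, so FOLLOW(<C>) ⊇ FOLLOW(<S>) = {$, q}; in <C>→q v q <C>, the suffix after <C> is empty (adds nothing new); in <G>→q q <C> v, <C> is followed by v with FIRST {v}; in <K>→<C> q, <C> is followed by q with FIRST {q}. Thus FOLLOW(<C>) = {$, q, v}.
FOLLOW(<G>): in <S>→<G>, the suffix after <G> is empty, so FOLLOW(<G>) ⊇ FOLLOW(<S>) = {$, q}; in <C>→<G> v q, <G> is followed by v q with FIRST {v}. Thus FOLLOW(<G>) = {$, q, v}.
FOLLOW(<K>): in <C>→<K> v, <K> is followed by v with FIRST {v}. Thus FOLLOW(<K>) = {v}.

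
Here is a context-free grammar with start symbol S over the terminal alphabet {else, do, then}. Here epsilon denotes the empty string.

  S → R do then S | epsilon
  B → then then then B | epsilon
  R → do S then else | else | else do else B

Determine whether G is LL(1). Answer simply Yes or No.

FIRST(S) = {epsilon, do, else}
FIRST(B) = {epsilon, then}
FIRST(R) = {do, else}
FOLLOW(S) = {$, then}
FOLLOW(B) = {do}
FOLLOW(R) = {do}
Cell M[R, else] receives both R → else and R → else do else B — the grammar is not LL(1).

No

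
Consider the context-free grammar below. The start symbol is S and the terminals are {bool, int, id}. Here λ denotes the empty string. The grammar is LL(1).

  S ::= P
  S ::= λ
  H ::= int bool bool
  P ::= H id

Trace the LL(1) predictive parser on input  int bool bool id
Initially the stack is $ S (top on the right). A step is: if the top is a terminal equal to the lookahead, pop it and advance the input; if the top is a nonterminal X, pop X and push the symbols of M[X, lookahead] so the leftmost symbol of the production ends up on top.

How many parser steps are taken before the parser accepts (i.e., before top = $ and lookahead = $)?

step 1: stack=$ S  input=int bool bool id $  — expand S ::= P
step 2: stack=$ P  input=int bool bool id $  — expand P ::= H id
step 3: stack=$ id H  input=int bool bool id $  — expand H ::= int bool bool
step 4: stack=$ id bool bool int  input=int bool bool id $  — match int
step 5: stack=$ id bool bool  input=bool bool id $  — match bool
step 6: stack=$ id bool  input=bool id $  — match bool
step 7: stack=$ id  input=id $  — match id
Accept reached after 7 steps.

7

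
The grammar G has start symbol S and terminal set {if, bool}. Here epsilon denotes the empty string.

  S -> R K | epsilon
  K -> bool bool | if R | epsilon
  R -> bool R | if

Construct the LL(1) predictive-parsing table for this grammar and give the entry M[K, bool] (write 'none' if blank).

FIRST(K): from K->bool bool we get {bool}; from K->if R we get {if}; from K->epsilon we get {epsilon}. So FIRST(K) = {epsilon, bool, if}.
FIRST(R): from R->bool R we get {bool}; from R->if we get {if}. So FIRST(R) = {bool, if}.
FIRST(S): from S->R K we get {bool, if}; from S->epsilon we get {epsilon}. So FIRST(S) = {epsilon, bool, if}.
FOLLOW(S) includes $ since S is the start symbol.
FOLLOW(S): S appears on no right-hand side. Thus FOLLOW(S) = {$}.
FOLLOW(K): in S->R K, the suffix after K is empty, so FOLLOW(K) ⊇ FOLLOW(S) = {$}. Thus FOLLOW(K) = {$}.
For K -> bool bool: FIRST(bool bool) = {bool}, so it goes in M[K, t] for t ∈ {bool}.
For K -> if R: FIRST(if R) = {if}, so it goes in M[K, t] for t ∈ {if}.
For K -> epsilon: FIRST(epsilon) = {epsilon}, so it goes in M[K, t] for t ∈ {}; since epsilon ∈ FIRST, also for every t ∈ FOLLOW(K) = {$}.

K -> bool bool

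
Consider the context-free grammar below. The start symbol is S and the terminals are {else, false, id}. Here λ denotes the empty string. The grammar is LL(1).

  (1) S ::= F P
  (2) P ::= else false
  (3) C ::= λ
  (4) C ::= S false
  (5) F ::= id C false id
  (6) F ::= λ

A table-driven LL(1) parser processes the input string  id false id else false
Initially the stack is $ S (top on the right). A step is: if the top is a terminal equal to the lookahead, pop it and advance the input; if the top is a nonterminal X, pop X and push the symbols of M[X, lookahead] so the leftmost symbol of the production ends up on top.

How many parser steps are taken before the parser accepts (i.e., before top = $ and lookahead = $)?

9

step 1: stack=$ S  input=id false id else false $  — expand S ::= F P
step 2: stack=$ P F  input=id false id else false $  — expand F ::= id C false id
step 3: stack=$ P id false C id  input=id false id else false $  — match id
step 4: stack=$ P id false C  input=false id else false $  — expand C ::= λ
step 5: stack=$ P id false  input=false id else false $  — match false
step 6: stack=$ P id  input=id else false $  — match id
step 7: stack=$ P  input=else false $  — expand P ::= else false
step 8: stack=$ false else  input=else false $  — match else
step 9: stack=$ false  input=false $  — match false
Accept reached after 9 steps.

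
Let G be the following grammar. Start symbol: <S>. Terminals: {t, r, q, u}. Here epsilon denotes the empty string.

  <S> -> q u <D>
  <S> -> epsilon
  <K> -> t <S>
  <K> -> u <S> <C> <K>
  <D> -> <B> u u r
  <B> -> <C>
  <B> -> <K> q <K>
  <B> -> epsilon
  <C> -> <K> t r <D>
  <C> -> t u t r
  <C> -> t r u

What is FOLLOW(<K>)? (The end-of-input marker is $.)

{q, t, u}

FIRST(<S>) = {epsilon, q}
FIRST(<K>) = {t, u}
FIRST(<C>) = {t, u}  (via <K> t r <D>)
FIRST(<B>) = {epsilon, t, u}  (via <C>, <K> q <K>)
FIRST(<D>) = {t, u}  (via <B> u u r)
FOLLOW(<S>) includes $ since <S> is the start symbol.
FOLLOW(<B>): in <D>-><B> u u r, <B> is followed by u u r with FIRST {u}. Thus FOLLOW(<B>) = {u}.
FOLLOW(<K>): in <K>->u <S> <C> <K>, the suffix after <K> is empty (adds nothing new); in <B>-><K> q <K> (occurrence 1), <K> is followed by q <K> with FIRST {q}; in <B>-><K> q <K> (occurrence 2), the suffix after <K> is empty, so FOLLOW(<K>) ⊇ FOLLOW(<B>) = {u}; in <C>-><K> t r <D>, <K> is followed by t r <D> with FIRST {t}. Thus FOLLOW(<K>) = {q, t, u}.
FOLLOW(<S>): in <K>->t <S>, the suffix after <S> is empty, so FOLLOW(<S>) ⊇ FOLLOW(<K>) = {q, t, u}; in <K>->u <S> <C> <K>, <S> is followed by <C> <K> with FIRST {t, u}. Thus FOLLOW(<S>) = {$, q, t, u}.
FOLLOW(<C>): in <K>->u <S> <C> <K>, <C> is followed by <K> with FIRST {t, u}; in <B>-><C>, the suffix after <C> is empty, so FOLLOW(<C>) ⊇ FOLLOW(<B>) = {u}. Thus FOLLOW(<C>) = {t, u}.
FOLLOW(<D>): in <S>->q u <D>, the suffix after <D> is empty, so FOLLOW(<D>) ⊇ FOLLOW(<S>) = {$, q, t, u}; in <C>-><K> t r <D>, the suffix after <D> is empty, so FOLLOW(<D>) ⊇ FOLLOW(<C>) = {t, u}. Thus FOLLOW(<D>) = {$, q, t, u}.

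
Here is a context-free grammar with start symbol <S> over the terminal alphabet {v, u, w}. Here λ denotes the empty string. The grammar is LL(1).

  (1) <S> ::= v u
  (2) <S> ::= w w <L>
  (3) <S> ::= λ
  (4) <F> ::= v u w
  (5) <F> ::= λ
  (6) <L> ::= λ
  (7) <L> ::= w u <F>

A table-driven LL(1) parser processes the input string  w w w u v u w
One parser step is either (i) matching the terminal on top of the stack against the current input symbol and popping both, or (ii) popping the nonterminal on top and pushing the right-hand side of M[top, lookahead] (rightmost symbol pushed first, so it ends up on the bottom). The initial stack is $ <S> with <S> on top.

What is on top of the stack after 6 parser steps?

<F>

     Stack      Input            Action
  1  $ <S>      w w w u v u w $  expand <S> ::= w w <L>
  2  $ <L> w w  w w w u v u w $  match w
  3  $ <L> w    w w u v u w $    match w
  4  $ <L>      w u v u w $      expand <L> ::= w u <F>
  5  $ <F> u w  w u v u w $      match w
  6  $ <F> u    u v u w $        match u
Stack after step 6: $ <F> (top = <F>).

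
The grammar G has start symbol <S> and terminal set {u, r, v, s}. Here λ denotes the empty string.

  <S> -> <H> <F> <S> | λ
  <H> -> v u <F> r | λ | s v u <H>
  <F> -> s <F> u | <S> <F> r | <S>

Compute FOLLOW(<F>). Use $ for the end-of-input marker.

{$, r, s, u, v}

FIRST(<H>): from <H>->v u <F> r we get {v}; from <H>->λ we get {λ}; from <H>->s v u <H> we get {s}. So FIRST(<H>) = {λ, s, v}.
FIRST(<S>): from <S>-><H> <F> <S> we get {λ, r, s, v}; from <S>->λ we get {λ}. So FIRST(<S>) = {λ, r, s, v}.
FIRST(<F>): from <F>->s <F> u we get {s}; from <F>-><S> <F> r we get {r, s, v}; from <F>-><S> we get {λ, r, s, v}. So FIRST(<F>) = {λ, r, s, v}.
FOLLOW(<S>) includes $ since <S> is the start symbol.
FOLLOW(<S>): in <S>-><H> <F> <S>, the suffix after <S> is empty (adds nothing new); in <F>-><S> <F> r, <S> is followed by <F> r with FIRST {r, s, v}; in <F>-><S>, the suffix after <S> is empty, so FOLLOW(<S>) ⊇ FOLLOW(<F>) = {$, r, s, u, v}. Thus FOLLOW(<S>) = {$, r, s, u, v}.
FOLLOW(<H>): in <S>-><H> <F> <S>, <H> is followed by <F> <S> with FIRST {λ, r, s, v}; in <S>-><H> <F> <S>, the suffix after <H> is nullable, so FOLLOW(<H>) ⊇ FOLLOW(<S>) = {$, r, s, u, v}; in <H>->s v u <H>, the suffix after <H> is empty (adds nothing new). Thus FOLLOW(<H>) = {$, r, s, u, v}.
FOLLOW(<F>): in <S>-><H> <F> <S>, <F> is followed by <S> with FIRST {λ, r, s, v}; in <S>-><H> <F> <S>, the suffix after <F> is nullable, so FOLLOW(<F>) ⊇ FOLLOW(<S>) = {$, r, s, u, v}; in <H>->v u <F> r, <F> is followed by r with FIRST {r}; in <F>->s <F> u, <F> is followed by u with FIRST {u}; in <F>-><S> <F> r, <F> is followed by r with FIRST {r}. Thus FOLLOW(<F>) = {$, r, s, u, v}.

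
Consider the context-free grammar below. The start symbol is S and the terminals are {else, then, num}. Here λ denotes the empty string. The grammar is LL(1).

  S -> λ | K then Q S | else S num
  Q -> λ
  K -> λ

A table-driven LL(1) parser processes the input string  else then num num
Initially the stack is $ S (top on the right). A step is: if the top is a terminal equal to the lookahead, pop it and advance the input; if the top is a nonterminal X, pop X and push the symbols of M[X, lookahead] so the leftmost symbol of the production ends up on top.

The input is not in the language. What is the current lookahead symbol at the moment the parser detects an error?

step 1: stack=$ S  input=else then num num $  — expand S -> else S num
step 2: stack=$ num S else  input=else then num num $  — match else
step 3: stack=$ num S  input=then num num $  — expand S -> K then Q S
step 4: stack=$ num S Q then K  input=then num num $  — expand K -> λ
step 5: stack=$ num S Q then  input=then num num $  — match then
step 6: stack=$ num S Q  input=num num $  — expand Q -> λ
step 7: stack=$ num S  input=num num $  — expand S -> λ
step 8: stack=$ num  input=num num $  — match num
step 9: stack=$  input=num $  — error: stack empty but input remains

num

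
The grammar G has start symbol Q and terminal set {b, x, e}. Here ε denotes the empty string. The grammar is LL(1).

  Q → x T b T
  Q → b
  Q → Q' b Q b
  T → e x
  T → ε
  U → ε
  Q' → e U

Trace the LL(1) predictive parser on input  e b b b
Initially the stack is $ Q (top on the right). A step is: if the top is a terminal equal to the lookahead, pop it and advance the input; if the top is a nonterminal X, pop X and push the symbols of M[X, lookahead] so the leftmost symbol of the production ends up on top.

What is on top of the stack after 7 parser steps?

     Stack        Input      Action
  1  $ Q          e b b b $  expand Q → Q' b Q b
  2  $ b Q b Q'   e b b b $  expand Q' → e U
  3  $ b Q b U e  e b b b $  match e
  4  $ b Q b U    b b b $    expand U → ε
  5  $ b Q b      b b b $    match b
  6  $ b Q        b b $      expand Q → b
  7  $ b b        b b $      match b
Stack after step 7: $ b (top = b).

b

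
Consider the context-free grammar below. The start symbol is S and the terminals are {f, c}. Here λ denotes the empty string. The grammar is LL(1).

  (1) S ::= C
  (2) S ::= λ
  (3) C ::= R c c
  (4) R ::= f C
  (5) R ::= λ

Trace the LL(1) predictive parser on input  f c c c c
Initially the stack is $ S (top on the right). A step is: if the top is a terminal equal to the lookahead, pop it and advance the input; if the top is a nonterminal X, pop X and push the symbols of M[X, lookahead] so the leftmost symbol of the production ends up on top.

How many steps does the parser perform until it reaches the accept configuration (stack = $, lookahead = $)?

10

step 1: stack=$ S  input=f c c c c $  — expand S ::= C
step 2: stack=$ C  input=f c c c c $  — expand C ::= R c c
step 3: stack=$ c c R  input=f c c c c $  — expand R ::= f C
step 4: stack=$ c c C f  input=f c c c c $  — match f
step 5: stack=$ c c C  input=c c c c $  — expand C ::= R c c
step 6: stack=$ c c c c R  input=c c c c $  — expand R ::= λ
step 7: stack=$ c c c c  input=c c c c $  — match c
step 8: stack=$ c c c  input=c c c $  — match c
step 9: stack=$ c c  input=c c $  — match c
step 10: stack=$ c  input=c $  — match c
Accept reached after 10 steps.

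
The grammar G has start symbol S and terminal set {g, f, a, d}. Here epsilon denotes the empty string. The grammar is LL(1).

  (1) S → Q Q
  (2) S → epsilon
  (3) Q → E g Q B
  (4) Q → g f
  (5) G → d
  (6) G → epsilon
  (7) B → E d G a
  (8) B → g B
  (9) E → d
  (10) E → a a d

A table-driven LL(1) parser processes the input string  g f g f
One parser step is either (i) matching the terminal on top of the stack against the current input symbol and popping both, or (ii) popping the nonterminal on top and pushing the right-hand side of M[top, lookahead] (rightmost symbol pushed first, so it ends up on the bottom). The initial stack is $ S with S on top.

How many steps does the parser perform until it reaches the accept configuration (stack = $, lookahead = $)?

7

step 1: stack=$ S  input=g f g f $  — expand S → Q Q
step 2: stack=$ Q Q  input=g f g f $  — expand Q → g f
step 3: stack=$ Q f g  input=g f g f $  — match g
step 4: stack=$ Q f  input=f g f $  — match f
step 5: stack=$ Q  input=g f $  — expand Q → g f
step 6: stack=$ f g  input=g f $  — match g
step 7: stack=$ f  input=f $  — match f
Accept reached after 7 steps.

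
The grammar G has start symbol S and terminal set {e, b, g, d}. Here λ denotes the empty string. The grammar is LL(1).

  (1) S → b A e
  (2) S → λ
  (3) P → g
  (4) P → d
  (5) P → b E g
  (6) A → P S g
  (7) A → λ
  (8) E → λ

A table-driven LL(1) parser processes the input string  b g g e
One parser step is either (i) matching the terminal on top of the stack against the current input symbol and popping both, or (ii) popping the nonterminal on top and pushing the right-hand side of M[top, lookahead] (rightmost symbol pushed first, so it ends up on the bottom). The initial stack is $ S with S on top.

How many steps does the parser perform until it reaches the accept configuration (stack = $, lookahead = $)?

     Stack      Input      Action
  1  $ S        b g g e $  expand S → b A e
  2  $ e A b    b g g e $  match b
  3  $ e A      g g e $    expand A → P S g
  4  $ e g S P  g g e $    expand P → g
  5  $ e g S g  g g e $    match g
  6  $ e g S    g e $      expand S → λ
  7  $ e g      g e $      match g
  8  $ e        e $        match e
Accept reached after 8 steps.

8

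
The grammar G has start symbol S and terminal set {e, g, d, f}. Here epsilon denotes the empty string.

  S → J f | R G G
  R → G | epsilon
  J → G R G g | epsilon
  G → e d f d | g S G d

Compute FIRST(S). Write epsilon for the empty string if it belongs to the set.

FIRST(G) = {e, g}
FIRST(R) = {epsilon, e, g}  (via G)
FIRST(J) = {epsilon, e, g}  (via G R G g)
FIRST(S) = {e, f, g}  (via J f, R G G)

{e, f, g}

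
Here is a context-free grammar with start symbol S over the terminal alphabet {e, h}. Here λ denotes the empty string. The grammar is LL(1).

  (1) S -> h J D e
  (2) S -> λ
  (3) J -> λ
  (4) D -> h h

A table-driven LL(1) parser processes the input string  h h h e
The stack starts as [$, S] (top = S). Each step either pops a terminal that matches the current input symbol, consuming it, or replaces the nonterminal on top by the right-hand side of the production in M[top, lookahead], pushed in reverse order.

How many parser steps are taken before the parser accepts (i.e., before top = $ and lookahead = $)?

step 1: stack=$ S  input=h h h e $  — expand S -> h J D e
step 2: stack=$ e D J h  input=h h h e $  — match h
step 3: stack=$ e D J  input=h h e $  — expand J -> λ
step 4: stack=$ e D  input=h h e $  — expand D -> h h
step 5: stack=$ e h h  input=h h e $  — match h
step 6: stack=$ e h  input=h e $  — match h
step 7: stack=$ e  input=e $  — match e
Accept reached after 7 steps.

7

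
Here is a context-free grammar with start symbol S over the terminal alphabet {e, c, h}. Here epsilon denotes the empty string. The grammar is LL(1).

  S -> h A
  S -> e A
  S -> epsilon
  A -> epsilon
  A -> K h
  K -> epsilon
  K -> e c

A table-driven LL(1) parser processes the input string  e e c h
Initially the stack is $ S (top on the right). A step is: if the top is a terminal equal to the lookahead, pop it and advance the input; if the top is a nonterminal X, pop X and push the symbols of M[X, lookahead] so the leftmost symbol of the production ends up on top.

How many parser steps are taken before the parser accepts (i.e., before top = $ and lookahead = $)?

7

     Stack    Input      Action
  1  $ S      e e c h $  expand S -> e A
  2  $ A e    e e c h $  match e
  3  $ A      e c h $    expand A -> K h
  4  $ h K    e c h $    expand K -> e c
  5  $ h c e  e c h $    match e
  6  $ h c    c h $      match c
  7  $ h      h $        match h
Accept reached after 7 steps.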